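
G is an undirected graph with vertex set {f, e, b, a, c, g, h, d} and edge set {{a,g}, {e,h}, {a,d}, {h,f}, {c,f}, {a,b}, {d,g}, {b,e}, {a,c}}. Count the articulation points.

1

Removing a increases the component count from 1 to 2, so a is a cut vertex.
By contrast removing g leaves 1 component; it is not a cut vertex. No other vertex is a cut vertex either.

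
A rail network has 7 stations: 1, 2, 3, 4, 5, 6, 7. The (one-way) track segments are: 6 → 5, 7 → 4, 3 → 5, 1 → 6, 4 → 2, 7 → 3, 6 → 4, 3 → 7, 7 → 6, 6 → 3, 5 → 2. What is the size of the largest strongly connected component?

{3, 6, 7} are all mutually reachable — one SCC of size 3.
{2} is an SCC by itself.
{5} is an SCC by itself.
{1} is an SCC by itself.
{4} is an SCC by itself.
The largest has 3 vertices.

3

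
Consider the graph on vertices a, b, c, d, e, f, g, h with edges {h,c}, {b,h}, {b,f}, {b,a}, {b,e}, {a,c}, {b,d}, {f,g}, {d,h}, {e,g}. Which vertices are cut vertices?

b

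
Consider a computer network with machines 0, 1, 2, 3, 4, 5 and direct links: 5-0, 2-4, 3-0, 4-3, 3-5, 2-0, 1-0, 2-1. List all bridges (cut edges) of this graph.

none

The edges on the cycle 3-5-0-3 are not bridges since each lies on that cycle.
Every edge lies on some cycle, so there are no bridges.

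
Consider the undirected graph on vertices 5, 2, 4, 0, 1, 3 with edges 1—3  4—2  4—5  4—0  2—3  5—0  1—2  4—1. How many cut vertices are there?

Removing 4 increases the component count from 1 to 2, so 4 is a cut vertex.
By contrast removing 3 leaves 1 component; it is not a cut vertex. No other vertex is a cut vertex either.

1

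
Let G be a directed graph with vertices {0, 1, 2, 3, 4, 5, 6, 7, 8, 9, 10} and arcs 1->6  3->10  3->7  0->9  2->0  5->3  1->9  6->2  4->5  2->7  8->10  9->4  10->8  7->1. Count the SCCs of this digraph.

2

{0, 1, 2, 3, 4, 5, 6, 7, 9} are all mutually reachable — one SCC of size 9.
{8, 10} are all mutually reachable — one SCC of size 2.
That gives 2 strongly connected components.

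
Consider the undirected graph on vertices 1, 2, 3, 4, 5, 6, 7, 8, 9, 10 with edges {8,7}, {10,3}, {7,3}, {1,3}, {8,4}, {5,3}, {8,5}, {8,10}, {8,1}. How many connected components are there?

4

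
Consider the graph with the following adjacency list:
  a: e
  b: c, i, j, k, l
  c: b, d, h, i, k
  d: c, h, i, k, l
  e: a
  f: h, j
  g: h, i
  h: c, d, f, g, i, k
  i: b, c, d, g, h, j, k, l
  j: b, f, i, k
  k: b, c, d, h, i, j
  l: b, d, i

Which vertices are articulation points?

none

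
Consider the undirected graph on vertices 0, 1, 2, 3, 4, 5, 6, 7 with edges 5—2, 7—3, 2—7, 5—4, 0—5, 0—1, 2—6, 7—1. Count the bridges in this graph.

3

The edges on the cycle 0-5-2-7-1-0 are not bridges since each lies on that cycle.
But removing 2—6 disconnects 2 from 6; removing 5—4 disconnects 5 from 4; removing 7—3 disconnects 7 from 3 — these are bridges.
That makes 3 bridges.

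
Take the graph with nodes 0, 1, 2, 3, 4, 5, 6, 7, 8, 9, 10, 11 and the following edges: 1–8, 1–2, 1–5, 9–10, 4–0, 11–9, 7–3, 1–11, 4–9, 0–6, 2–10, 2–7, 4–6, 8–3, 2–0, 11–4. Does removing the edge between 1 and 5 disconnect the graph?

Yes

Removing 1–5 leaves no path between 1 and 5: the component count goes from 1 to 2. So it is a bridge.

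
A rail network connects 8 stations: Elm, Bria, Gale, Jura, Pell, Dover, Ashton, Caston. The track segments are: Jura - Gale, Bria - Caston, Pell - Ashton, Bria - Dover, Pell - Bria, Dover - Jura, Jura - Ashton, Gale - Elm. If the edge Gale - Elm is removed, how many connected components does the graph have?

2

Before removal there is 1 component.
Gale - Elm is a bridge — removing it separates Gale's side from Elm's side.
After removal: 2 components.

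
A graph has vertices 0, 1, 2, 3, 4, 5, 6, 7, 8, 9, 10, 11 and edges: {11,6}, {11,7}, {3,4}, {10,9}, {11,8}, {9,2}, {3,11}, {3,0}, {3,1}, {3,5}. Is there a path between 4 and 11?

From 4 we can reach 0, 1, 3, 4, 5, 6, 7, 8, 11, which includes 11.

Yes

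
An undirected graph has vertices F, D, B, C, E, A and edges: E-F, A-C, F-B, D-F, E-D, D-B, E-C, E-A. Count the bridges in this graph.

0

The edges on the cycle E-A-C-E are not bridges since each lies on that cycle.
Every edge lies on some cycle, so there are no bridges.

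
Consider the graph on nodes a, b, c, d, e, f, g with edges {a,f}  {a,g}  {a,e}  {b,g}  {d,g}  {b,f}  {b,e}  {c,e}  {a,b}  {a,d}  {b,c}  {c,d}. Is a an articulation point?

Deleting a leaves 1 component (was 1) (its neighbors b, d, e, f, g remain connected to each other), so a is not a cut vertex.

No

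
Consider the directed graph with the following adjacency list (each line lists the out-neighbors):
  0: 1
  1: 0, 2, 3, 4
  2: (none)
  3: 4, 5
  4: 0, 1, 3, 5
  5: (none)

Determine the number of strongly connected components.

{0, 1, 3, 4} are all mutually reachable — one SCC of size 4.
{5} is an SCC by itself.
{2} is an SCC by itself.
That gives 3 strongly connected components.

3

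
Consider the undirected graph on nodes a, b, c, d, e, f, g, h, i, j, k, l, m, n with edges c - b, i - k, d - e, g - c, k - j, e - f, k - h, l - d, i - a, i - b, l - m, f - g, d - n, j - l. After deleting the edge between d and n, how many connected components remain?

2

Before removal there is 1 component.
d - n is a bridge — removing it separates d's side from n's side.
After removal: 2 components.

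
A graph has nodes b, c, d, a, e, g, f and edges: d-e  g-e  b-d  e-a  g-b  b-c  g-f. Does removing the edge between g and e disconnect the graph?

After removing g-e, the path g-b-d-e still connects them, so the edge is not a bridge.

No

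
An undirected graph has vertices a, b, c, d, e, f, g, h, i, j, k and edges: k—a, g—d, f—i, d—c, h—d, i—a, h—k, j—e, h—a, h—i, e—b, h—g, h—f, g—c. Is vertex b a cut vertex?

No

Deleting b leaves 2 components (was 2), so b is not a cut vertex.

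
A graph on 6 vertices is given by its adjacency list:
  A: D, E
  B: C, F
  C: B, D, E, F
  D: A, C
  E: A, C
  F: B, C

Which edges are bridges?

The edges on the cycle C-B-F-C are not bridges since each lies on that cycle.
Every edge lies on some cycle, so there are no bridges.

none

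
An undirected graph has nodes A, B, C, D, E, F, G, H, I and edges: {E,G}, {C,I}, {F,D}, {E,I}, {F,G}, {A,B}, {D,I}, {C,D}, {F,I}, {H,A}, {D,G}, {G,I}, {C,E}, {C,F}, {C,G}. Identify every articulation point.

A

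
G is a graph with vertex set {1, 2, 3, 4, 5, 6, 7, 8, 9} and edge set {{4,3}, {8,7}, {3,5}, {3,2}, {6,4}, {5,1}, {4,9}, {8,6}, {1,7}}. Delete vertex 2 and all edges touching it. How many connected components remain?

1

With 2 gone, the remaining components are: {1, 3, 4, 5, 6, 7, 8, 9}.
That is 1 component.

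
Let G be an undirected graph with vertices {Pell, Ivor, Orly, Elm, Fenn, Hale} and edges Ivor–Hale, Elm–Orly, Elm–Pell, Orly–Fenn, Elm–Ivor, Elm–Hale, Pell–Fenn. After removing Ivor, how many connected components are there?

With Ivor gone, the remaining components are: {Elm, Fenn, Hale, Orly, Pell}.
That is 1 component.

1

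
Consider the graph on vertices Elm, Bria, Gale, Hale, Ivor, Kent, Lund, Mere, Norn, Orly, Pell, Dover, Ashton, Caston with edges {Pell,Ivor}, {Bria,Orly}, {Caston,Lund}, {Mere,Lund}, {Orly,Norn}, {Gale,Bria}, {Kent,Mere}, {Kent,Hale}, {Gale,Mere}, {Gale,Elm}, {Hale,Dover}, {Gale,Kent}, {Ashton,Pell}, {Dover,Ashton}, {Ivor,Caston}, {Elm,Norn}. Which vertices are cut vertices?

Gale

Removing Gale increases the component count from 1 to 2, so Gale is a cut vertex.
By contrast removing Lund leaves 1 component; it is not a cut vertex. No other vertex is a cut vertex either.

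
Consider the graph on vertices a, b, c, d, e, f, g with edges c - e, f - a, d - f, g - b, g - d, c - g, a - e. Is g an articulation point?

Yes

Deleting g raises the number of components from 1 to 2, so g is a cut vertex.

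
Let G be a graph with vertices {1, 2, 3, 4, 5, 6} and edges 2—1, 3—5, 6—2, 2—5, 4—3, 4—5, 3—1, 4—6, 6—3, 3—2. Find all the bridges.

The edges on the cycle 4-6-2-3-4 are not bridges since each lies on that cycle.
Every edge lies on some cycle, so there are no bridges.

none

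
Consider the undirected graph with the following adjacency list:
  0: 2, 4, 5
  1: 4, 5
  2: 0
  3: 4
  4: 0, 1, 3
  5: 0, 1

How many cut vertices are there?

2

Removing 0 increases the component count from 1 to 2, so 0 is a cut vertex.
Removing 4 increases the component count from 1 to 2, so 4 is a cut vertex.
By contrast removing 3 leaves 1 component; it is not a cut vertex. No other vertex is a cut vertex either.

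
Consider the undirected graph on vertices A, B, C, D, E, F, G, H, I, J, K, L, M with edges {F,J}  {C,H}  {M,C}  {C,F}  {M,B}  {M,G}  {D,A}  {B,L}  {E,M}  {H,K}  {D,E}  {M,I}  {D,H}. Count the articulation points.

6

Removing B increases the component count from 1 to 2, so B is a cut vertex.
Removing C increases the component count from 1 to 2, so C is a cut vertex.
Removing D increases the component count from 1 to 2, so D is a cut vertex.
Likewise F, H, M are cut vertices.
By contrast removing G leaves 1 component; it is not a cut vertex. No other vertex is a cut vertex either.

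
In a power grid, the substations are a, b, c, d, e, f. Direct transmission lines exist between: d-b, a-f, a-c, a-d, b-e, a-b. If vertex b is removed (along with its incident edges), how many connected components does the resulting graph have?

2

With b gone, the remaining components are: {e}; {a, c, d, f}.
That is 2 components.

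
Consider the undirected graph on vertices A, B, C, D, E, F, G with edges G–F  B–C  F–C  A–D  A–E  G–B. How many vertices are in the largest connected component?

Starting from A we can reach A, D, E. That is one component of size 3.
Starting from B we can reach B, C, F, G. That is one component of size 4.
The largest has 4 vertices.

4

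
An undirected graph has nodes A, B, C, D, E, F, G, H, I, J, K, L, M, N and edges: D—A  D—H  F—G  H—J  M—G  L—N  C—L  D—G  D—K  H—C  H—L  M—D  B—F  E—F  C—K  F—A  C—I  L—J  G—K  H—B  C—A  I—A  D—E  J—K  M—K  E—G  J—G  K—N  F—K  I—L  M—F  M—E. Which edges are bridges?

none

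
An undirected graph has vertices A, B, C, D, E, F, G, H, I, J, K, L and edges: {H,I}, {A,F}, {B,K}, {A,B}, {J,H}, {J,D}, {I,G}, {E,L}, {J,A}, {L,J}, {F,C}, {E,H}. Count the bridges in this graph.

8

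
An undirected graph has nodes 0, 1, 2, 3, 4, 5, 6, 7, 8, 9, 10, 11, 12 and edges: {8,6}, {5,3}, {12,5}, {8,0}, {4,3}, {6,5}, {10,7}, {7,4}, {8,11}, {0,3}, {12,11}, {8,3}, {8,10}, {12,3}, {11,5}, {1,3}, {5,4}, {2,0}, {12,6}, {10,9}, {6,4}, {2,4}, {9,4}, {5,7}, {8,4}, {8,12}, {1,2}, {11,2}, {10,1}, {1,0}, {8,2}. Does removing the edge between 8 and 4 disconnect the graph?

After removing 8–4, the path 8-6-4 still connects them, so the edge is not a bridge.

No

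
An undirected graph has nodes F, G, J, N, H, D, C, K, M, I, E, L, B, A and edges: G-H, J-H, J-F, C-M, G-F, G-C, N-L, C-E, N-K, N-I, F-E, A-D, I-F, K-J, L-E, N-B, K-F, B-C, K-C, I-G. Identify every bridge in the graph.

The edges on the cycle N-K-J-H-G-I-N are not bridges since each lies on that cycle.
But removing C-M disconnects C from M; removing A-D disconnects A from D — these are bridges.

A-D, C-M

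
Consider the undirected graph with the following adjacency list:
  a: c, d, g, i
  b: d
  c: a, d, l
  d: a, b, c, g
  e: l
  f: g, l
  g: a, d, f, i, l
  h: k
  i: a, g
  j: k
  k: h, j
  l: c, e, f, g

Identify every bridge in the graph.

b-d, e-l, h-k, j-k

The edges on the cycle d-c-l-f-g-d are not bridges since each lies on that cycle.
But removing k-j disconnects k from j; removing b-d disconnects b from d; removing l-e disconnects l from e; removing h-k disconnects h from k — these are bridges.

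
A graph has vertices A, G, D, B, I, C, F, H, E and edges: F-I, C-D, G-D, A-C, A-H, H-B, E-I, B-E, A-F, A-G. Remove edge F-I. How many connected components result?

1

F and I are still connected via F-A-H-B-E-I, so the component count stays at 1.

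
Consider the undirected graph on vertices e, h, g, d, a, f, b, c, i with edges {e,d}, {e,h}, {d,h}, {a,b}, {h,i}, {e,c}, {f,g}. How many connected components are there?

Starting from a we can reach a, b. That is one component of size 2.
Starting from f we can reach f, g. That is one component of size 2.
Starting from c we can reach c, d, e, h, i. That is one component of size 5.
Total: 3 components.

3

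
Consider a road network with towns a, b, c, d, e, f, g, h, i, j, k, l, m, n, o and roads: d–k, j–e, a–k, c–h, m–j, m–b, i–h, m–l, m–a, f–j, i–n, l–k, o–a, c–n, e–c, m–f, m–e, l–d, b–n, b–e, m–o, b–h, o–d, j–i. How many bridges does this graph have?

0

The edges on the cycle m-f-j-m are not bridges since each lies on that cycle.
Every edge lies on some cycle, so there are no bridges.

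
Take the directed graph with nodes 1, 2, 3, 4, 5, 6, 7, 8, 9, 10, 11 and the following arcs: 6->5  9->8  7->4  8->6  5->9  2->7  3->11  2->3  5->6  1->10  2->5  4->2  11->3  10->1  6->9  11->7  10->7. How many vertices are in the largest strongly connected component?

{2, 3, 4, 7, 11} are all mutually reachable — one SCC of size 5.
{5, 6, 8, 9} are all mutually reachable — one SCC of size 4.
{1, 10} are all mutually reachable — one SCC of size 2.
The largest has 5 vertices.

5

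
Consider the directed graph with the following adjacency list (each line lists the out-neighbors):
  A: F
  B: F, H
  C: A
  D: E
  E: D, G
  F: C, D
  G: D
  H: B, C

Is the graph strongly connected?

No

There is no directed path from G to C, so the graph is not strongly connected.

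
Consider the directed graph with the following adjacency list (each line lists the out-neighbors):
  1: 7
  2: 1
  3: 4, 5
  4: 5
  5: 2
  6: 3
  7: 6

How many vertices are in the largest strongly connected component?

7

{1, 2, 3, 4, 5, 6, 7} are all mutually reachable — one SCC of size 7.
The largest has 7 vertices.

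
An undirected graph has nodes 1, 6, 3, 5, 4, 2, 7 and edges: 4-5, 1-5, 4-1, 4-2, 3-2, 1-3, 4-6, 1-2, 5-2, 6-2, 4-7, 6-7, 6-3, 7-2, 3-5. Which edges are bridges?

The edges on the cycle 4-1-5-4 are not bridges since each lies on that cycle.
Every edge lies on some cycle, so there are no bridges.

none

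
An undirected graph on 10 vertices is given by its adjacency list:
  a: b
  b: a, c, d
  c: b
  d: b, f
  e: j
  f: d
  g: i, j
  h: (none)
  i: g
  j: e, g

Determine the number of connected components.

3

h is isolated — a component by itself.
Starting from e we can reach e, g, i, j. That is one component of size 4.
Starting from a we can reach a, b, c, d, f. That is one component of size 5.
Total: 3 components.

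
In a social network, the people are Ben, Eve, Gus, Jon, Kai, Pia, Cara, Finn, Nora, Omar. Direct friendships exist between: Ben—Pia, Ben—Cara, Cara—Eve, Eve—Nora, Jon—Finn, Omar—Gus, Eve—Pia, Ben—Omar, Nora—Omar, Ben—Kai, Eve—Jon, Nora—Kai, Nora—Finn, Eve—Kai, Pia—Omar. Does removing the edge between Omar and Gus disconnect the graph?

Yes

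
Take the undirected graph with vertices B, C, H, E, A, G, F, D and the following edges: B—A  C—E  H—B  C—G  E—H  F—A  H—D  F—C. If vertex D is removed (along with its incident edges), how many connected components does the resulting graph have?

1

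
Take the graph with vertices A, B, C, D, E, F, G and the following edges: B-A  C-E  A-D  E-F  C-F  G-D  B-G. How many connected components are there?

2

Starting from C we can reach C, E, F. That is one component of size 3.
Starting from A we can reach A, B, D, G. That is one component of size 4.
Total: 2 components.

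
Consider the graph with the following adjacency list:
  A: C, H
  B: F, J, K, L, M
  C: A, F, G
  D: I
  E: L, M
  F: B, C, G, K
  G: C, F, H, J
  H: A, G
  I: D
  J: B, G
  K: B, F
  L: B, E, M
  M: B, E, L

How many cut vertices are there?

1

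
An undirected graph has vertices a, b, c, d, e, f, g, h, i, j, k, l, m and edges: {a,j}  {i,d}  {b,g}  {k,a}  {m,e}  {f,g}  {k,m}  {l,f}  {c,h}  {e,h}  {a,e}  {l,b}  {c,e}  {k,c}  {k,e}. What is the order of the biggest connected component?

7

Starting from d we can reach d, i. That is one component of size 2.
Starting from b we can reach b, f, g, l. That is one component of size 4.
Starting from a we can reach a, c, e, h, j, k, m. That is one component of size 7.
The largest has 7 vertices.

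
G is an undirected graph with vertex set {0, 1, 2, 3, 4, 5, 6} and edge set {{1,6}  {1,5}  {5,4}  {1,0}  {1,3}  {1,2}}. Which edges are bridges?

0-1, 1-2, 1-3, 1-5, 1-6, 4-5

removing 6-1 disconnects 6 from 1; removing 1-2 disconnects 1 from 2; removing 5-4 disconnects 5 from 4; removing 5-1 disconnects 5 from 1 — these are bridges.
In total 6 edges are bridges.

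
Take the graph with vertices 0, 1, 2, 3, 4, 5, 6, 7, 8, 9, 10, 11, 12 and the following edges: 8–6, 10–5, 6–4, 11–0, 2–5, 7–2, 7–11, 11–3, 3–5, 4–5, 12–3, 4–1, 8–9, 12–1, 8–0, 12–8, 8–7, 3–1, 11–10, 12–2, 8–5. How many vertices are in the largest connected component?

13

Starting from 0 we can reach 0, 1, 2, 3, 4, 5, 6, 7, 8, 9, 10, 11, 12. That is one component of size 13.
The largest has 13 vertices.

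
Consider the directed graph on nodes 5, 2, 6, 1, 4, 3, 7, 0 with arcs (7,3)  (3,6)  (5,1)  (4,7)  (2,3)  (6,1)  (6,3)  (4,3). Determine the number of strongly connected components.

7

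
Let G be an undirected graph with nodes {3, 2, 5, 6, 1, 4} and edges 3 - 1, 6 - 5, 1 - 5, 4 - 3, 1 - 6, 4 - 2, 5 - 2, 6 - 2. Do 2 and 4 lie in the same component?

Yes

From 2 we can reach 1, 2, 3, 4, 5, 6, which includes 4.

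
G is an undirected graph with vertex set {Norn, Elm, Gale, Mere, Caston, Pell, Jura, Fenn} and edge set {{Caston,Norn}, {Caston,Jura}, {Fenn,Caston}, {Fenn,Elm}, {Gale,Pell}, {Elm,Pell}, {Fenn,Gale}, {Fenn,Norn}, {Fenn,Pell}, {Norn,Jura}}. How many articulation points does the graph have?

Removing Fenn increases the component count from 2 to 3, so Fenn is a cut vertex.
By contrast removing Pell leaves 2 components; it is not a cut vertex. No other vertex is a cut vertex either.

1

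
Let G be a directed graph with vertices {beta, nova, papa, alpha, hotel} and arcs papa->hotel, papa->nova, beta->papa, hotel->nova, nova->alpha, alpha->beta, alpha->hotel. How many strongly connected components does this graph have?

1

{beta, nova, papa, alpha, hotel} are all mutually reachable — one SCC of size 5.
That gives 1 strongly connected component.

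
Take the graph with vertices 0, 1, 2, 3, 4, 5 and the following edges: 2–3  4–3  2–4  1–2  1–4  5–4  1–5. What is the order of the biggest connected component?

5

0 is isolated — a component by itself.
Starting from 1 we can reach 1, 2, 3, 4, 5. That is one component of size 5.
The largest has 5 vertices.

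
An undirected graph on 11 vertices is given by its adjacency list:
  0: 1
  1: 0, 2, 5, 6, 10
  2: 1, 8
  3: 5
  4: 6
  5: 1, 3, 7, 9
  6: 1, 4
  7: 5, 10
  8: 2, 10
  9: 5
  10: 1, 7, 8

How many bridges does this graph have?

5

The edges on the cycle 1-5-7-10-1 are not bridges since each lies on that cycle.
But removing 1-0 disconnects 1 from 0; removing 5-3 disconnects 5 from 3; removing 6-4 disconnects 6 from 4; removing 5-9 disconnects 5 from 9 — these are bridges.
In total 5 edges are bridges.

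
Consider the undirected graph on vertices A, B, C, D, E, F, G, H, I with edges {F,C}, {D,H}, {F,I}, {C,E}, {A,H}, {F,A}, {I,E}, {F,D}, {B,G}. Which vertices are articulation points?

Removing F increases the component count from 2 to 3, so F is a cut vertex.
By contrast removing A leaves 2 components; it is not a cut vertex. No other vertex is a cut vertex either.

F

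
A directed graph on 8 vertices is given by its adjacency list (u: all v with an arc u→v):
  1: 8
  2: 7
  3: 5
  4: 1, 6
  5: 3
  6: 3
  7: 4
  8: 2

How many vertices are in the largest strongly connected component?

5

{1, 2, 4, 7, 8} are all mutually reachable — one SCC of size 5.
{3, 5} are all mutually reachable — one SCC of size 2.
{6} is an SCC by itself.
The largest has 5 vertices.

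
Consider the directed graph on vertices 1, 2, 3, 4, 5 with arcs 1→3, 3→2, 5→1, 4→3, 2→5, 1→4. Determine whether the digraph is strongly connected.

Yes

From 2 we can reach every vertex (1, 2, 3, 4, 5), and every vertex can reach 2 (1, 2, 3, 4, 5). So the whole graph is one strongly connected component.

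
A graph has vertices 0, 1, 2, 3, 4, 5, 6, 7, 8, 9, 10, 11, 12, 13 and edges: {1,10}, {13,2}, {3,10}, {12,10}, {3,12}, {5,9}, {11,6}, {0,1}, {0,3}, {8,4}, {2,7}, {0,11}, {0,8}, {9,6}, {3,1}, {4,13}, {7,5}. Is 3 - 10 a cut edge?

No

After removing 3 - 10, the path 3-1-10 still connects them, so the edge is not a bridge.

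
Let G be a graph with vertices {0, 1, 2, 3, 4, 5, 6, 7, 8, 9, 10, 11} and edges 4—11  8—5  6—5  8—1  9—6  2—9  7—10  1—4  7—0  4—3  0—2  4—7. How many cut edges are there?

The edges on the cycle 8-1-4-7-0-2-9-6-5-8 are not bridges since each lies on that cycle.
But removing 3—4 disconnects 3 from 4; removing 10—7 disconnects 10 from 7; removing 4—11 disconnects 4 from 11 — these are bridges.
That makes 3 bridges.

3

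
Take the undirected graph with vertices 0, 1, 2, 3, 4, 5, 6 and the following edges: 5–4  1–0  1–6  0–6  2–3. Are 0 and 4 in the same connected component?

No

The component containing 0 is {0, 1, 6}, and 4 is not in it.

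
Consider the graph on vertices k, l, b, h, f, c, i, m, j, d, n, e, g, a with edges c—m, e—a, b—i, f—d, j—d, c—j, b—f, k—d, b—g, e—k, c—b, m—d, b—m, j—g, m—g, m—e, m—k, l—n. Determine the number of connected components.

h is isolated — a component by itself.
Starting from l we can reach l, n. That is one component of size 2.
Starting from a we can reach a, b, c, d, e, f, g, i, j, k, m. That is one component of size 11.
Total: 3 components.

3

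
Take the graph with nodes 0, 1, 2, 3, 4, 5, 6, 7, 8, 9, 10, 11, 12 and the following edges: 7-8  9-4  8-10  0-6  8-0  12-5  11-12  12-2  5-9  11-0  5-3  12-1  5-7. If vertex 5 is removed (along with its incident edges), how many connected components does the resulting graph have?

3

With 5 gone, the remaining components are: {3}; {4, 9}; {0, 1, 2, 6, 7, 8, 10, 11, 12}.
That is 3 components.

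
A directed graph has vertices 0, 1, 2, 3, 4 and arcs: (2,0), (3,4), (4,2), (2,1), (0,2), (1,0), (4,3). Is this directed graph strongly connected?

No

There is no directed path from 1 to 3, so the graph is not strongly connected.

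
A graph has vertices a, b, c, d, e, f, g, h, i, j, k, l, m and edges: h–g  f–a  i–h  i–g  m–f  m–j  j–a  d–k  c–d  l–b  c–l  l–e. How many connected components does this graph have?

Starting from g we can reach g, h, i. That is one component of size 3.
Starting from a we can reach a, f, j, m. That is one component of size 4.
Starting from b we can reach b, c, d, e, k, l. That is one component of size 6.
Total: 3 components.

3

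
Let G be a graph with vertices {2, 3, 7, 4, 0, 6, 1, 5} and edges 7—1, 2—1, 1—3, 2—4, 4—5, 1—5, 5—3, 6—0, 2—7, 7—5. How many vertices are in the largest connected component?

Starting from 0 we can reach 0, 6. That is one component of size 2.
Starting from 1 we can reach 1, 2, 3, 4, 5, 7. That is one component of size 6.
The largest has 6 vertices.

6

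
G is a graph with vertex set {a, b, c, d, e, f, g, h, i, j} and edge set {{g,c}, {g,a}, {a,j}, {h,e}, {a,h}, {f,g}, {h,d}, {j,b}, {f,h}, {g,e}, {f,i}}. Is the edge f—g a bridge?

No

After removing f—g, the path f-h-a-g still connects them, so the edge is not a bridge.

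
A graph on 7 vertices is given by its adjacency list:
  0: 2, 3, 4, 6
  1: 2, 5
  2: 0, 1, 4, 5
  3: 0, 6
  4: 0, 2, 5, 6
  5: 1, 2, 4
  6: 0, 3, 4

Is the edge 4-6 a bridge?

After removing 4-6, the path 4-0-6 still connects them, so the edge is not a bridge.

No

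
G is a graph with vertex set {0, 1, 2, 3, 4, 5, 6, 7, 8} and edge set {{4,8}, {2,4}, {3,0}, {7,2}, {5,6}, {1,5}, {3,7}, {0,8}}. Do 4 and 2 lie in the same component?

Yes

From 4 we can reach 0, 2, 3, 4, 7, 8, which includes 2.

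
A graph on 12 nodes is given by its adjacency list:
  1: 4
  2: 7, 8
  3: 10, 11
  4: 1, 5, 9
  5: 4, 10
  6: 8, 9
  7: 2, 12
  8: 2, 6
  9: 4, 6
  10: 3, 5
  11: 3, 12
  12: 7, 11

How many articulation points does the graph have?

1

Removing 4 increases the component count from 1 to 2, so 4 is a cut vertex.
By contrast removing 1 leaves 1 component; it is not a cut vertex. No other vertex is a cut vertex either.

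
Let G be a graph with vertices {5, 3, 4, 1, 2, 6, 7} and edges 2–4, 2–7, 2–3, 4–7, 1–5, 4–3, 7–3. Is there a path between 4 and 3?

Yes

From 4 we can reach 2, 3, 4, 7, which includes 3.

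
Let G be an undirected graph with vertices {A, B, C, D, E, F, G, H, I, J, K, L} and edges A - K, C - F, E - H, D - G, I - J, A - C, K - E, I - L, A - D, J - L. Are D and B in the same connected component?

No

The component containing D is {A, C, D, E, F, G, H, K}, and B is not in it.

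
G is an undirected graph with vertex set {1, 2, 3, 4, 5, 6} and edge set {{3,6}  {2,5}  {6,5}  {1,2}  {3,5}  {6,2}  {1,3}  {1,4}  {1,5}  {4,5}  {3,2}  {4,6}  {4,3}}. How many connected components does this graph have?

1

Starting from 1 we can reach 1, 2, 3, 4, 5, 6. That is one component of size 6.
Total: 1 component.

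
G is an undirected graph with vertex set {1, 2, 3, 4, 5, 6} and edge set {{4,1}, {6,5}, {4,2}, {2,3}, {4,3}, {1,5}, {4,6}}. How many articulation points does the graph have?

Removing 4 increases the component count from 1 to 2, so 4 is a cut vertex.
By contrast removing 5 leaves 1 component; it is not a cut vertex. No other vertex is a cut vertex either.

1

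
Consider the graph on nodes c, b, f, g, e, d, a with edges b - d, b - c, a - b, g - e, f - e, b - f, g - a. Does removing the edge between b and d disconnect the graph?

Removing b - d leaves no path between b and d: the component count goes from 1 to 2. So it is a bridge.

Yes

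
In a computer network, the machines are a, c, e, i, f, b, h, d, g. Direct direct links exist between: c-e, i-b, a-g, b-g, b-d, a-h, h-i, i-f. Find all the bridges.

b-d, c-e, f-i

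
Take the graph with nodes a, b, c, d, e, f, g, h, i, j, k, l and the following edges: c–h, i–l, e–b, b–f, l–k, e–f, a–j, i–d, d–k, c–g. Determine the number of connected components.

Starting from a we can reach a, j. That is one component of size 2.
Starting from c we can reach c, g, h. That is one component of size 3.
Starting from b we can reach b, e, f. That is one component of size 3.
Starting from d we can reach d, i, k, l. That is one component of size 4.
Total: 4 components.

4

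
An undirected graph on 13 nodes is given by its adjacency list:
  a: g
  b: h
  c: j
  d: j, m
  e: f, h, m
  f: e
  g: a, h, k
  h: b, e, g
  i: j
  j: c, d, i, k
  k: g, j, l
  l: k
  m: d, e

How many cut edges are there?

The edges on the cycle m-d-j-k-g-h-e-m are not bridges since each lies on that cycle.
But removing c-j disconnects c from j; removing j-i disconnects j from i; removing e-f disconnects e from f; removing b-h disconnects b from h — these are bridges.
In total 6 edges are bridges.

6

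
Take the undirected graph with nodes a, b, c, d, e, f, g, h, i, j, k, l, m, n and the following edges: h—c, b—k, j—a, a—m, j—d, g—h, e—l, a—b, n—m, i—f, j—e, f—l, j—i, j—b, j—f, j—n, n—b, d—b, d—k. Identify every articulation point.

Removing h increases the component count from 2 to 3, so h is a cut vertex.
Removing j increases the component count from 2 to 3, so j is a cut vertex.
By contrast removing e leaves 2 components; it is not a cut vertex. No other vertex is a cut vertex either.

h, j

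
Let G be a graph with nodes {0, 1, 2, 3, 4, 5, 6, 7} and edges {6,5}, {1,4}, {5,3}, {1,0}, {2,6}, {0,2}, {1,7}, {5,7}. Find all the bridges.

1-4, 3-5

The edges on the cycle 1-0-2-6-5-7-1 are not bridges since each lies on that cycle.
But removing 1–4 disconnects 1 from 4; removing 5–3 disconnects 5 from 3 — these are bridges.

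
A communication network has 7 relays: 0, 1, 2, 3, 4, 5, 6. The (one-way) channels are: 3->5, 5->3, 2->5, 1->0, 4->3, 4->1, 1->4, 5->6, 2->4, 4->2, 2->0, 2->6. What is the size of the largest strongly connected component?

{1, 2, 4} are all mutually reachable — one SCC of size 3.
{3, 5} are all mutually reachable — one SCC of size 2.
{0} is an SCC by itself.
{6} is an SCC by itself.
The largest has 3 vertices.

3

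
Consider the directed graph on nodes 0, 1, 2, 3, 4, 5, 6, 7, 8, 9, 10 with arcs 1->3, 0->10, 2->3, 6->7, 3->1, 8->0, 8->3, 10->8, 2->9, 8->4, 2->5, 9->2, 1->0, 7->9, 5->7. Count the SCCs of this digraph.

{0, 1, 3, 8, 10} are all mutually reachable — one SCC of size 5.
{2, 5, 7, 9} are all mutually reachable — one SCC of size 4.
{4} is an SCC by itself.
{6} is an SCC by itself.
That gives 4 strongly connected components.

4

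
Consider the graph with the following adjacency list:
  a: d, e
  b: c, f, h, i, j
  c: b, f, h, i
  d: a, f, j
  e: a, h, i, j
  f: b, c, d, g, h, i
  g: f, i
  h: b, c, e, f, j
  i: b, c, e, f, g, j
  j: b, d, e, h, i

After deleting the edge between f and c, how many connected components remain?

f and c are still connected via f-i-c, so the component count stays at 1.

1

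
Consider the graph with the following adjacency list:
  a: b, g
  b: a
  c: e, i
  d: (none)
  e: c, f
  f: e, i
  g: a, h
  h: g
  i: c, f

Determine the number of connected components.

3

d is isolated — a component by itself.
Starting from a we can reach a, b, g, h. That is one component of size 4.
Starting from c we can reach c, e, f, i. That is one component of size 4.
Total: 3 components.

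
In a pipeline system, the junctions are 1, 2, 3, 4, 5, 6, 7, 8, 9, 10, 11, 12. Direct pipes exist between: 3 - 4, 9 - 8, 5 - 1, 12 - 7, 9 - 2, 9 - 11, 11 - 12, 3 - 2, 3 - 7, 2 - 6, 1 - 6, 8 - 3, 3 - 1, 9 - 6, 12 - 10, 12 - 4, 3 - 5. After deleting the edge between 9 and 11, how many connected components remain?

1

9 and 11 are still connected via 9-8-3-7-12-11, so the component count stays at 1.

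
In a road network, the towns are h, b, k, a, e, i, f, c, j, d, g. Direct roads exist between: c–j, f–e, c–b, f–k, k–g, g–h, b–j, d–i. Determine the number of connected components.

4

a is isolated — a component by itself.
Starting from d we can reach d, i. That is one component of size 2.
Starting from b we can reach b, c, j. That is one component of size 3.
Starting from e we can reach e, f, g, h, k. That is one component of size 5.
Total: 4 components.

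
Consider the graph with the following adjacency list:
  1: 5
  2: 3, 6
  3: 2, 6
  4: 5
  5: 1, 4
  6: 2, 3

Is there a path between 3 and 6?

Yes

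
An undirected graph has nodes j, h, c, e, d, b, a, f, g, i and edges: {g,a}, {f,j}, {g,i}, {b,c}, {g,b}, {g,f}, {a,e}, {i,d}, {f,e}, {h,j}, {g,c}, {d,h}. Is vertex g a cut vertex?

Deleting g raises the number of components from 1 to 2, so g is a cut vertex.

Yes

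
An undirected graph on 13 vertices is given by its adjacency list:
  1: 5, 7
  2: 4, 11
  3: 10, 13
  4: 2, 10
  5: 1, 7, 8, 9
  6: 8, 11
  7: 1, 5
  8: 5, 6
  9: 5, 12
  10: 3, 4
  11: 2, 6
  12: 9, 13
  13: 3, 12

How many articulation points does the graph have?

1

Removing 5 increases the component count from 1 to 2, so 5 is a cut vertex.
By contrast removing 11 leaves 1 component; it is not a cut vertex. No other vertex is a cut vertex either.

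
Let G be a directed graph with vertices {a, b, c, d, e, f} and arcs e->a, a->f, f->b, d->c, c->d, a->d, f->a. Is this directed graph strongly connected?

There is no directed path from d to e, so the graph is not strongly connected.

No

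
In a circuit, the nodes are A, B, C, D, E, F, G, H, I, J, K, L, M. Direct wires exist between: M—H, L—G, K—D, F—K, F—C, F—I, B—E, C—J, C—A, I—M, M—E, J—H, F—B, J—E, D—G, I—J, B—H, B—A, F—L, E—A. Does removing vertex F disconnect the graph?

Deleting F raises the number of components from 1 to 2, so F is a cut vertex.

Yes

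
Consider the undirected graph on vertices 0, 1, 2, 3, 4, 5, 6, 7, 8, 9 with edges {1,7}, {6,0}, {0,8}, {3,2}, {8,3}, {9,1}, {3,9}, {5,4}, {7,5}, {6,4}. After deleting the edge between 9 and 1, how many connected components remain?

9 and 1 are still connected via 9-3-8-0-6-4-5-7-1, so the component count stays at 1.

1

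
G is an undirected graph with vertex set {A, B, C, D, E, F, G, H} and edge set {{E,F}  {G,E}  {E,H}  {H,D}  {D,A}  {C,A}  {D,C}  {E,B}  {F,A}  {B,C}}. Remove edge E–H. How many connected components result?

E and H are still connected via E-B-C-D-H, so the component count stays at 1.

1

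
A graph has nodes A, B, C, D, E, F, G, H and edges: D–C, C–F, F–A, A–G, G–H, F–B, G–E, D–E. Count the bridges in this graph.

The edges on the cycle D-C-F-A-G-E-D are not bridges since each lies on that cycle.
But removing F–B disconnects F from B; removing G–H disconnects G from H — these are bridges.
That makes 2 bridges.

2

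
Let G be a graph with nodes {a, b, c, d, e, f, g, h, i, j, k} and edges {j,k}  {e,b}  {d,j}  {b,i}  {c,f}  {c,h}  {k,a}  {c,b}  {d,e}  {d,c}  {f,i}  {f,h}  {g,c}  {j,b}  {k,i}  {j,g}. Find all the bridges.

The edges on the cycle c-f-h-c are not bridges since each lies on that cycle.
But removing k - a disconnects k from a — this is a bridge.

a-k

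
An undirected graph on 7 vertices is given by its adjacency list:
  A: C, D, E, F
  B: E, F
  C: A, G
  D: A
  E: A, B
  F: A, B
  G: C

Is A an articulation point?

Deleting A raises the number of components from 1 to 3, so A is a cut vertex.

Yes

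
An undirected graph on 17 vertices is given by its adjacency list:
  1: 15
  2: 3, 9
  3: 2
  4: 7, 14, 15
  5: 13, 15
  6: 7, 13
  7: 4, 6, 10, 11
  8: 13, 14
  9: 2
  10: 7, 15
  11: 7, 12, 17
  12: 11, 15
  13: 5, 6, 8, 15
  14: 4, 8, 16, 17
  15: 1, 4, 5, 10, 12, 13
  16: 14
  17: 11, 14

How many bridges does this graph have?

4

The edges on the cycle 4-7-11-12-15-4 are not bridges since each lies on that cycle.
But removing 9-2 disconnects 9 from 2; removing 14-16 disconnects 14 from 16; removing 3-2 disconnects 3 from 2; removing 1-15 disconnects 1 from 15 — these are bridges.
That makes 4 bridges.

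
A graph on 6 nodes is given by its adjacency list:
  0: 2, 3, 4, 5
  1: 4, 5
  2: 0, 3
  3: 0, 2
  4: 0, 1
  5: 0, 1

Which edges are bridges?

none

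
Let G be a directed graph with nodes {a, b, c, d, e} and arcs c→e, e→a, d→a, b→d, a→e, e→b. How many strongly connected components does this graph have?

2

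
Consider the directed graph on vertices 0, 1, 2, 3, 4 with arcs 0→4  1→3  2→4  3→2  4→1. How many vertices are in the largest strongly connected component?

4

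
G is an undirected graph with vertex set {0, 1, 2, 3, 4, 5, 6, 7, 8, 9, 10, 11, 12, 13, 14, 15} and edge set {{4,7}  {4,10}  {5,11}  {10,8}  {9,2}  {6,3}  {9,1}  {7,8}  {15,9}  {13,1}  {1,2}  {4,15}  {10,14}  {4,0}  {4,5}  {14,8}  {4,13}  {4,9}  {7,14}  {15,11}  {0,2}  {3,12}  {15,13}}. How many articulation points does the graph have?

2

Removing 3 increases the component count from 2 to 3, so 3 is a cut vertex.
Removing 4 increases the component count from 2 to 3, so 4 is a cut vertex.
By contrast removing 10 leaves 2 components; it is not a cut vertex. No other vertex is a cut vertex either.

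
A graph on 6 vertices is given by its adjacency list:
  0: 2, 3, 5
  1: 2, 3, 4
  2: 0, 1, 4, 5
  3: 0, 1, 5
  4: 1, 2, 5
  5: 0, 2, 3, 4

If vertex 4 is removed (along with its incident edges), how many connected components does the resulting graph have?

With 4 gone, the remaining components are: {0, 1, 2, 3, 5}.
That is 1 component.

1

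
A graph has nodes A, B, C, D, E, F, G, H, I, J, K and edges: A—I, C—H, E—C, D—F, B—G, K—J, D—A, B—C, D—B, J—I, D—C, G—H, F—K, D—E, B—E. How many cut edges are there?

The edges on the cycle D-F-K-J-I-A-D are not bridges since each lies on that cycle.
Every edge lies on some cycle, so there are no bridges.

0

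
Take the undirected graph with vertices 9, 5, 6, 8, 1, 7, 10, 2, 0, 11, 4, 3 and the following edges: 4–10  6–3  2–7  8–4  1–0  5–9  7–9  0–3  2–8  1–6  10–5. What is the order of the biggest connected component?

7

11 is isolated — a component by itself.
Starting from 0 we can reach 0, 1, 3, 6. That is one component of size 4.
Starting from 2 we can reach 2, 4, 5, 7, 8, 9, 10. That is one component of size 7.
The largest has 7 vertices.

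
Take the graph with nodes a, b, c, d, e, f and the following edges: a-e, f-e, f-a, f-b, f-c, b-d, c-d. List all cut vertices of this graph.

Removing f increases the component count from 1 to 2, so f is a cut vertex.
By contrast removing c leaves 1 component; it is not a cut vertex. No other vertex is a cut vertex either.

f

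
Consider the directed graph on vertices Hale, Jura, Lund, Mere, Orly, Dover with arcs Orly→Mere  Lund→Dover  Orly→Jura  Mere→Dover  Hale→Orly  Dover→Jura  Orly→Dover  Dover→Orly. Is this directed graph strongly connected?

No

There is no directed path from Mere to Lund, so the graph is not strongly connected.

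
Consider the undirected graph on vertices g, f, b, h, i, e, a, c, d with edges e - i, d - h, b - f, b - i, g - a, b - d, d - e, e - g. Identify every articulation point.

Removing b increases the component count from 2 to 3, so b is a cut vertex.
Removing d increases the component count from 2 to 3, so d is a cut vertex.
Removing e increases the component count from 2 to 3, so e is a cut vertex.
Likewise g is a cut vertex.
By contrast removing i leaves 2 components; it is not a cut vertex. No other vertex is a cut vertex either.

b, d, e, g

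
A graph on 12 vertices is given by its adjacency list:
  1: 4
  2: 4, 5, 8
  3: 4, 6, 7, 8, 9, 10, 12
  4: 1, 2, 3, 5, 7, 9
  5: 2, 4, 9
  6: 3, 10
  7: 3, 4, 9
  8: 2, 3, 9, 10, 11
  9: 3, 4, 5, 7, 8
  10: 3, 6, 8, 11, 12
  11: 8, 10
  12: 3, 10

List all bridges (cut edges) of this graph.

1-4

The edges on the cycle 4-3-10-8-2-4 are not bridges since each lies on that cycle.
But removing 4-1 disconnects 4 from 1 — this is a bridge.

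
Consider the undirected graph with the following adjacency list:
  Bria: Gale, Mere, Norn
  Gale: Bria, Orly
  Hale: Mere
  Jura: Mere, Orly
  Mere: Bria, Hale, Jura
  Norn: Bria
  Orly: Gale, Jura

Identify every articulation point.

Bria, Mere

Removing Bria increases the component count from 1 to 2, so Bria is a cut vertex.
Removing Mere increases the component count from 1 to 2, so Mere is a cut vertex.
By contrast removing Gale leaves 1 component; it is not a cut vertex. No other vertex is a cut vertex either.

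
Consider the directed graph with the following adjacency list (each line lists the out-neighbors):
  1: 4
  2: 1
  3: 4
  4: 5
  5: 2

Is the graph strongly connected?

No

There is no directed path from 1 to 3, so the graph is not strongly connected.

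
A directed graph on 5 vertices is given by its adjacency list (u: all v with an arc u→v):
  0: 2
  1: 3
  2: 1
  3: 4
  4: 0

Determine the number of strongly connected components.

1

{0, 1, 2, 3, 4} are all mutually reachable — one SCC of size 5.
That gives 1 strongly connected component.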